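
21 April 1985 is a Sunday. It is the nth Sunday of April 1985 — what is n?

3rd

Day 21 falls in week ⌈21/7⌉ of the month.
Days 1–7 hold the 1st Sunday, 8–14 the 2nd, 15–21 the 3rd, 22–28 the 4th, 29–31 the 5th.
21 is in the range for the 3rd.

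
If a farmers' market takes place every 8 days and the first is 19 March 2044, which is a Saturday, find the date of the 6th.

28 April 2044

The 6th occurrence is 5 intervals after the first: 5 × 8 = 40 days after 19 March 2044.
March has 31 days — 12 days to the end of March leaves 28.
28 days into April → 28 April 2044.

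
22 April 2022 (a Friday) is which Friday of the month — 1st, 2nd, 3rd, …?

Day 22 falls in week ⌈22/7⌉ of the month.
Days 1–7 hold the 1st Friday, 8–14 the 2nd, 15–21 the 3rd, 22–28 the 4th, 29–31 the 5th.
22 is in the range for the 4th.

4th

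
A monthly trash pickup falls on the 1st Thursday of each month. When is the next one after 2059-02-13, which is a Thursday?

February 2059 starts on a Saturday, so its 1st Thursday is 2059-02-06 (5 days in).
That is not after 2059-02-13, so look at March 2059.
March 2059 starts on a Saturday, so its 1st Thursday is 2059-03-06 (5 days in).

2059-03-06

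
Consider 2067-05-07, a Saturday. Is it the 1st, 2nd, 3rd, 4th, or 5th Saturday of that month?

Day 7 falls in week ⌈7/7⌉ of the month.
Days 1–7 hold the 1st Saturday, 8–14 the 2nd, 15–21 the 3rd, 22–28 the 4th, 29–31 the 5th.
7 is in the range for the 1st.

1st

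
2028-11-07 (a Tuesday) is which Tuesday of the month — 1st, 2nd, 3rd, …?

Day 7 falls in week ⌈7/7⌉ of the month.
Days 1–7 hold the 1st Tuesday, 8–14 the 2nd, 15–21 the 3rd, 22–28 the 4th, 29–31 the 5th.
7 is in the range for the 1st.

1st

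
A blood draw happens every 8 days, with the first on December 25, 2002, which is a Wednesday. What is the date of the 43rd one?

The 43rd occurrence is 42 intervals after the first: 42 × 8 = 336 days after December 25, 2002.
December has 31 days — 6 days to the end of December leaves 330.
January has 31 days (299 left).
February has 28 days (271 left).
March has 31 days (240 left).
April has 30 days (210 left).
May has 31 days (179 left).
June has 30 days (149 left).
July has 31 days (118 left).
August has 31 days (87 left).
September has 30 days (57 left).
October has 31 days (26 left).
26 days into November → November 26, 2003.

November 26, 2003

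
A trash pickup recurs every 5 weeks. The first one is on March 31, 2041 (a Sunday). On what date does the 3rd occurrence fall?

The 3rd occurrence is 2 intervals after the first: 2 × 35 = 70 days after March 31, 2041.
March has 31 days — 0 days to the end of March leaves 70.
April has 30 days (40 left).
May has 31 days (9 left).
9 days into June → June 9, 2041.

June 9, 2041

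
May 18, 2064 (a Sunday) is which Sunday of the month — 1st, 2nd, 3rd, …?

3rd

Day 18 falls in week ⌈18/7⌉ of the month.
Days 1–7 hold the 1st Sunday, 8–14 the 2nd, 15–21 the 3rd, 22–28 the 4th, 29–31 the 5th.
18 is in the range for the 3rd.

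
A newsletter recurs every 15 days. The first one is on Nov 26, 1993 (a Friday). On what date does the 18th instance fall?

Aug 8, 1994

The 18th occurrence is 17 intervals after the first: 17 × 15 = 255 days after Nov 26, 1993.
Nov has 30 days — 4 days to the end of Nov leaves 251.
Dec has 31 days (220 left).
Jan has 31 days (189 left).
Feb has 28 days (161 left).
Mar has 31 days (130 left).
Apr has 30 days (100 left).
May has 31 days (69 left).
Jun has 30 days (39 left).
Jul has 31 days (8 left).
8 days into Aug → Aug 8, 1994.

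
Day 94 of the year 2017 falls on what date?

January has 31 days (94 − 31 = 63 remain).
February has 28 days (63 − 28 = 35 remain).
March has 31 days (35 − 31 = 4 remain).
4 into April → April 4.

April 4, 2017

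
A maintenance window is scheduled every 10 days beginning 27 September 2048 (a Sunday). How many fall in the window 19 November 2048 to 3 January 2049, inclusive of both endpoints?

Occurrences land 10·i days after 27 September 2048 for i = 0, 1, 2, …
19 November 2048 is 53 days after the start; 53 ÷ 10 = 5 remainder 3; since the remainder is 3, round up to i = 6. First occurrence in the window: #7 on 26 November 2048 (6×10 = 60 days in).
3 January 2049 is 98 days after the start; 98 ÷ 10 = 9 remainder 8. Last occurrence in the window: #10 on 26 December 2048.
Occurrences #7 through #10: 4 in total.

4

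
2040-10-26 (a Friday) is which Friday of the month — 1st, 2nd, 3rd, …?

4th

Day 26 falls in week ⌈26/7⌉ of the month.
Days 1–7 hold the 1st Friday, 8–14 the 2nd, 15–21 the 3rd, 22–28 the 4th, 29–31 the 5th.
26 is in the range for the 4th.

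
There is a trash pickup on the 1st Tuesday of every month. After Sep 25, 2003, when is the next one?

Oct 7, 2003

Sep 2003 starts on a Monday, so its 1st Tuesday is Sep 2, 2003 (1 day in).
That is not after Sep 25, 2003, so look at Oct 2003.
Oct 2003 starts on a Wednesday, so its 1st Tuesday is Oct 7, 2003 (6 days in).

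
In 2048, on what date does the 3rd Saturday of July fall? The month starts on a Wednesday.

18 July 2048

July 2048 begins on a Wednesday, so the first Saturday is July 4 (3 days later).
The 3rd Saturday is 2 weeks later: 4 + 14 = 18.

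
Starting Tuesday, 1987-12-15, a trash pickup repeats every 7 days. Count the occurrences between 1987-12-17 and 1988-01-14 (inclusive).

Occurrences land 7·i days after 1987-12-15 for i = 0, 1, 2, …
1987-12-17 is 2 days after the start; 2 ÷ 7 = 0 remainder 2; since the remainder is 2, round up to i = 1. First occurrence in the window: #2 on 1987-12-22 (1×7 = 7 days in).
1988-01-14 is 30 days after the start; 30 ÷ 7 = 4 remainder 2. Last occurrence in the window: #5 on 1988-01-12.
Occurrences #2 through #5: 4 in total.

4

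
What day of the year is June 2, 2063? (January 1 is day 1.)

153

Days in months before June: 31 + 28 + 31 + 30 + 31 = 151.
Plus 2 days into June → day 153.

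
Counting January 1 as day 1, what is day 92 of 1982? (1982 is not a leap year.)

January has 31 days (92 − 31 = 61 remain).
February has 28 days (61 − 28 = 33 remain).
March has 31 days (33 − 31 = 2 remain).
2 into April → April 2.

2 April 1982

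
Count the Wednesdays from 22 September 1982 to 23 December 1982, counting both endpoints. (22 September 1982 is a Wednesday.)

14

22 September 1982 is a Wednesday; the first Wednesday on or after it is 22 September 1982.
From 22 September 1982 to 23 December 1982: 8 + 31 + 30 + 23 = 92 days (rest of September, October, November, December).
92 ÷ 7 = 13 full weeks with remainder 1, so 13 more Wednesdays after the first → 14.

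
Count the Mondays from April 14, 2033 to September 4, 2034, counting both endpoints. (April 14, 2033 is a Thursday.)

April 14, 2033 is a Thursday; the first Monday on or after it is April 18, 2033 (4 days later).
From April 18, 2033 to September 4, 2034: 257 + 247 = 504 days (rest of 2033, to September 4, 2034 in 2034).
504 ÷ 7 = 72 full weeks with remainder 0, so 72 more Mondays after the first → 73.

73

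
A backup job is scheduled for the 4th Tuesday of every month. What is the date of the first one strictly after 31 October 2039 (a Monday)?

October 2039 starts on a Saturday; its first Tuesday is the 4th, so the 4th Tuesday is the 25th — 25 October 2039.
That is not after 31 October 2039, so look at November 2039.
November 2039 starts on a Tuesday; its first Tuesday is the 1st, so the 4th Tuesday is the 22nd — 22 November 2039.

22 November 2039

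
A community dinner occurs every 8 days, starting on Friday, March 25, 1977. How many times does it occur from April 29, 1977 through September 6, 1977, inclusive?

Occurrences land 8·i days after March 25, 1977 for i = 0, 1, 2, …
April 29, 1977 is 35 days after the start; 35 ÷ 8 = 4 remainder 3; since the remainder is 3, round up to i = 5. First occurrence in the window: #6 on May 4, 1977 (5×8 = 40 days in).
September 6, 1977 is 165 days after the start; 165 ÷ 8 = 20 remainder 5. Last occurrence in the window: #21 on September 1, 1977.
Occurrences #6 through #21: 16 in total.

16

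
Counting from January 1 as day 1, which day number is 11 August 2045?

Days in months before August: 31 + 28 + 31 + 30 + 31 + 30 + 31 = 212.
Plus 11 days into August → day 223.

223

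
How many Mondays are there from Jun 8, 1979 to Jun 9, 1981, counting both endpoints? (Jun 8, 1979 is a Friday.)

Jun 8, 1979 is a Friday; the first Monday on or after it is Jun 11, 1979 (3 days later).
From Jun 11, 1979 to Jun 9, 1981: 203 + 366 + 160 = 729 days (rest of 1979, 1980, to Jun 9, 1981 in 1981).
729 ÷ 7 = 104 full weeks with remainder 1, so 104 more Mondays after the first → 105.

105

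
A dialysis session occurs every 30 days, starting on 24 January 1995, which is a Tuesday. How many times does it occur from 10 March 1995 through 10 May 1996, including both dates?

Occurrences land 30·i days after 24 January 1995 for i = 0, 1, 2, …
10 March 1995 is 45 days after the start; 45 ÷ 30 = 1 remainder 15; since the remainder is 15, round up to i = 2. First occurrence in the window: #3 on 25 March 1995 (2×30 = 60 days in).
10 May 1996 is 472 days after the start; 472 ÷ 30 = 15 remainder 22. Last occurrence in the window: #16 on 18 April 1996.
Occurrences #3 through #16: 14 in total.

14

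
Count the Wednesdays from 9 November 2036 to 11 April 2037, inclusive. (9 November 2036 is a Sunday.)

9 November 2036 is a Sunday; the first Wednesday on or after it is 12 November 2036 (3 days later).
From 12 November 2036 to 11 April 2037: 18 + 31 + 31 + 28 + 31 + 11 = 150 days (rest of November, December, January, February, March, April).
150 ÷ 7 = 21 full weeks with remainder 3, so 21 more Wednesdays after the first → 22.

22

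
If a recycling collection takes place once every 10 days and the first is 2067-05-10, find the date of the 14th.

2067-09-17

The 14th occurrence is 13 intervals after the first: 13 × 10 = 130 days after 2067-05-10.
May has 31 days — 21 days to the end of May leaves 109.
June has 30 days (79 left).
July has 31 days (48 left).
August has 31 days (17 left).
17 days into September → 2067-09-17.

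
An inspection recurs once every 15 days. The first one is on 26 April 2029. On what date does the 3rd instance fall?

The 3rd occurrence is 2 intervals after the first: 2 × 15 = 30 days after 26 April 2029.
April has 30 days — 4 days to the end of April leaves 26.
26 days into May → 26 May 2029.

26 May 2029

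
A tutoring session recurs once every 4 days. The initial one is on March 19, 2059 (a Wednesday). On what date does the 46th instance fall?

September 15, 2059

The 46th occurrence is 45 intervals after the first: 45 × 4 = 180 days after March 19, 2059.
March has 31 days — 12 days to the end of March leaves 168.
April has 30 days (138 left).
May has 31 days (107 left).
June has 30 days (77 left).
July has 31 days (46 left).
August has 31 days (15 left).
15 days into September → September 15, 2059.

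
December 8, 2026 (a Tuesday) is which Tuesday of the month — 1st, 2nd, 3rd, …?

2nd

Day 8 falls in week ⌈8/7⌉ of the month.
Days 1–7 hold the 1st Tuesday, 8–14 the 2nd, 15–21 the 3rd, 22–28 the 4th, 29–31 the 5th.
8 is in the range for the 2nd.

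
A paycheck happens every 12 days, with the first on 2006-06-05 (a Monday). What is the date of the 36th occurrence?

The 36th occurrence is 35 intervals after the first: 35 × 12 = 420 days after 2006-06-05.
June has 30 days — 25 days to the end of June leaves 395.
July has 31 days (364 left).
August has 31 days (333 left).
September has 30 days (303 left).
October has 31 days (272 left).
November has 30 days (242 left).
December has 31 days (211 left).
January has 31 days (180 left).
February has 28 days (152 left).
March has 31 days (121 left).
April has 30 days (91 left).
May has 31 days (60 left).
June has 30 days (30 left).
30 days into July → 2007-07-30.

2007-07-30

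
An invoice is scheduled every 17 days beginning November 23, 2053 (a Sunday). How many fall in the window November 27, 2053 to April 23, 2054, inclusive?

8

Occurrences land 17·i days after November 23, 2053 for i = 0, 1, 2, …
November 27, 2053 is 4 days after the start; 4 ÷ 17 = 0 remainder 4; since the remainder is 4, round up to i = 1. First occurrence in the window: #2 on December 10, 2053 (1×17 = 17 days in).
April 23, 2054 is 151 days after the start; 151 ÷ 17 = 8 remainder 15. Last occurrence in the window: #9 on April 8, 2054.
Occurrences #2 through #9: 8 in total.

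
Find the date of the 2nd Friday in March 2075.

March 8, 2075

The first Friday of March 2075 is March 1.
The 2nd Friday is 1 weeks later: 1 + 7 = 8.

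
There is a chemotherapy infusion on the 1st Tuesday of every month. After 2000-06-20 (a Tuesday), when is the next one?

2000-07-04

June 2000 starts on a Thursday, so its 1st Tuesday is 2000-06-06 (5 days in).
That is not after 2000-06-20, so look at July 2000.
July 2000 starts on a Saturday, so its 1st Tuesday is 2000-07-04 (3 days in).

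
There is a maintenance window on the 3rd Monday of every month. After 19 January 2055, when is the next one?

January 2055 starts on a Friday; its first Monday is the 4th, so the 3rd Monday is the 18th — 18 January 2055.
That is not after 19 January 2055, so look at February 2055.
February 2055 starts on a Monday; its first Monday is the 1st, so the 3rd Monday is the 15th — 15 February 2055.

15 February 2055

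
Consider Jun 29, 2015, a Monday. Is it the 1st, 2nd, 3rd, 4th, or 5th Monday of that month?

5th

Day 29 falls in week ⌈29/7⌉ of the month.
Days 1–7 hold the 1st Monday, 8–14 the 2nd, 15–21 the 3rd, 22–28 the 4th, 29–31 the 5th.
29 is in the range for the 5th.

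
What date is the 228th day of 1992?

Jan has 31 days (228 − 31 = 197 remain).
Feb has 29 days (197 − 29 = 168 remain).
Mar has 31 days (168 − 31 = 137 remain).
Apr has 30 days (137 − 30 = 107 remain).
May has 31 days (107 − 31 = 76 remain).
Jun has 30 days (76 − 30 = 46 remain).
Jul has 31 days (46 − 31 = 15 remain).
15 into Aug → Aug 15.

Aug 15, 1992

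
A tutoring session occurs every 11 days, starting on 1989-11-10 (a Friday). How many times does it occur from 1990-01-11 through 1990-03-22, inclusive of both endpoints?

7

Occurrences land 11·i days after 1989-11-10 for i = 0, 1, 2, …
1990-01-11 is 62 days after the start; 62 ÷ 11 = 5 remainder 7; since the remainder is 7, round up to i = 6. First occurrence in the window: #7 on 1990-01-15 (6×11 = 66 days in).
1990-03-22 is 132 days after the start; 132 ÷ 11 = 12 remainder 0. Last occurrence in the window: #13 on 1990-03-22.
Occurrences #7 through #13: 7 in total.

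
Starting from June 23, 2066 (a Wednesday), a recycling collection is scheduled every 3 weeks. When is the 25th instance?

November 9, 2067

The 25th occurrence is 24 intervals after the first: 24 × 21 = 504 days after June 23, 2066.
June has 30 days — 7 days to the end of June leaves 497.
From end of June to end of 2066 is 184 days (313 left).
January has 31 days (282 left).
February has 28 days (254 left).
March has 31 days (223 left).
April has 30 days (193 left).
May has 31 days (162 left).
June has 30 days (132 left).
July has 31 days (101 left).
August has 31 days (70 left).
September has 30 days (40 left).
October has 31 days (9 left).
9 days into November → November 9, 2067.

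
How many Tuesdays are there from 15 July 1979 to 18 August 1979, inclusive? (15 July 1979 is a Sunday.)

5

15 July 1979 is a Sunday; the first Tuesday on or after it is 17 July 1979 (2 days later).
From 17 July 1979 to 18 August 1979: 14 + 18 = 32 days (rest of July, August).
32 ÷ 7 = 4 full weeks with remainder 4, so 4 more Tuesdays after the first → 5.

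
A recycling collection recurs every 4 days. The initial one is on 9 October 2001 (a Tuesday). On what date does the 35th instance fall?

22 February 2002

The 35th occurrence is 34 intervals after the first: 34 × 4 = 136 days after 9 October 2001.
October has 31 days — 22 days to the end of October leaves 114.
November has 30 days (84 left).
December has 31 days (53 left).
January has 31 days (22 left).
22 days into February → 22 February 2002.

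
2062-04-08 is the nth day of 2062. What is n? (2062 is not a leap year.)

98

Days in months before April: 31 + 28 + 31 = 90.
Plus 8 days into April → day 98.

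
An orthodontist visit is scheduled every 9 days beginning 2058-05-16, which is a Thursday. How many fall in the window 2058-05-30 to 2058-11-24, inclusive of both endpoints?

Occurrences land 9·i days after 2058-05-16 for i = 0, 1, 2, …
2058-05-30 is 14 days after the start; 14 ÷ 9 = 1 remainder 5; since the remainder is 5, round up to i = 2. First occurrence in the window: #3 on 2058-06-03 (2×9 = 18 days in).
2058-11-24 is 192 days after the start; 192 ÷ 9 = 21 remainder 3. Last occurrence in the window: #22 on 2058-11-21.
Occurrences #3 through #22: 20 in total.

20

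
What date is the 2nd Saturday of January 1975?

January 1975 begins on a Wednesday, so the first Saturday is January 4 (3 days later).
The 2nd Saturday is 1 weeks later: 4 + 7 = 11.

January 11, 1975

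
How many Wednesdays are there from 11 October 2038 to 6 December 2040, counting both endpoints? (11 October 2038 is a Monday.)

11 October 2038 is a Monday; the first Wednesday on or after it is 13 October 2038 (2 days later).
From 13 October 2038 to 6 December 2040: 79 + 365 + 341 = 785 days (rest of 2038, 2039, to 6 December 2040 in 2040).
785 ÷ 7 = 112 full weeks with remainder 1, so 112 more Wednesdays after the first → 113.

113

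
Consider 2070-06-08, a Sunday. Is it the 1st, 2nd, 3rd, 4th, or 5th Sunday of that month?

Day 8 falls in week ⌈8/7⌉ of the month.
Days 1–7 hold the 1st Sunday, 8–14 the 2nd, 15–21 the 3rd, 22–28 the 4th, 29–31 the 5th.
8 is in the range for the 2nd.

2nd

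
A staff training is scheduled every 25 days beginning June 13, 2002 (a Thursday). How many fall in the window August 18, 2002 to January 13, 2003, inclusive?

6

Occurrences land 25·i days after June 13, 2002 for i = 0, 1, 2, …
August 18, 2002 is 66 days after the start; 66 ÷ 25 = 2 remainder 16; since the remainder is 16, round up to i = 3. First occurrence in the window: #4 on August 27, 2002 (3×25 = 75 days in).
January 13, 2003 is 214 days after the start; 214 ÷ 25 = 8 remainder 14. Last occurrence in the window: #9 on December 30, 2002.
Occurrences #4 through #9: 6 in total.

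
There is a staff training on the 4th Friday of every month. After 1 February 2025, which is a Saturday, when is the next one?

28 February 2025

February 2025 starts on a Saturday; its first Friday is the 7th, so the 4th Friday is the 28th — 28 February 2025.
28 February 2025 is after 1 February 2025, so that is the next one.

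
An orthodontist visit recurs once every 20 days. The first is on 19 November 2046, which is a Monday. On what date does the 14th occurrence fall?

The 14th occurrence is 13 intervals after the first: 13 × 20 = 260 days after 19 November 2046.
November has 30 days — 11 days to the end of November leaves 249.
December has 31 days (218 left).
January has 31 days (187 left).
February has 28 days (159 left).
March has 31 days (128 left).
April has 30 days (98 left).
May has 31 days (67 left).
June has 30 days (37 left).
July has 31 days (6 left).
6 days into August → 6 August 2047.

6 August 2047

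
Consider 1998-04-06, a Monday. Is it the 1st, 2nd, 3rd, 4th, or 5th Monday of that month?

1st

Day 6 falls in week ⌈6/7⌉ of the month.
Days 1–7 hold the 1st Monday, 8–14 the 2nd, 15–21 the 3rd, 22–28 the 4th, 29–31 the 5th.
6 is in the range for the 1st.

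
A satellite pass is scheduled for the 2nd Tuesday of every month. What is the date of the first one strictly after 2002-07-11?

2002-08-13

July 2002 starts on a Monday; its first Tuesday is the 2nd, so the 2nd Tuesday is the 9th — 2002-07-09.
That is not after 2002-07-11, so look at August 2002.
August 2002 starts on a Thursday; its first Tuesday is the 6th, so the 2nd Tuesday is the 13th — 2002-08-13.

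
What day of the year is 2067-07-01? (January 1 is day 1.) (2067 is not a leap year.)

182

Days in months before July: 31 + 28 + 31 + 30 + 31 + 30 = 181.
Plus 1 day into July → day 182.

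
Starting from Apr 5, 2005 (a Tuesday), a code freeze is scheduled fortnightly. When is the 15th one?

Oct 18, 2005

The 15th occurrence is 14 intervals after the first: 14 × 14 = 196 days after Apr 5, 2005.
Apr has 30 days — 25 days to the end of Apr leaves 171.
May has 31 days (140 left).
Jun has 30 days (110 left).
Jul has 31 days (79 left).
Aug has 31 days (48 left).
Sep has 30 days (18 left).
18 days into Oct → Oct 18, 2005.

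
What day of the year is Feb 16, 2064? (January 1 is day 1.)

47

Days in months before Feb: 31 = 31.
Plus 16 days into Feb → day 47.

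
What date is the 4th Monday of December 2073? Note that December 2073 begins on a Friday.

December 2073 begins on a Friday, so the first Monday is December 4 (3 days later).
The 4th Monday is 3 weeks later: 4 + 21 = 25.

25 December 2073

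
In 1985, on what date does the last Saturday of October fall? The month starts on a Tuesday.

October 1985 begins on a Tuesday, so the first Saturday is October 5 (4 days later).
October 1985 has 31 days. Adding weeks: 5, 12, 19, 26 — the last one ≤ 31 is the 26th.

1985-10-26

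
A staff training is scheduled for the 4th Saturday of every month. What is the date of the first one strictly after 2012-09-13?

2012-09-22

September 2012 starts on a Saturday; its first Saturday is the 1st, so the 4th Saturday is the 22nd — 2012-09-22.
2012-09-22 is after 2012-09-13, so that is the next one.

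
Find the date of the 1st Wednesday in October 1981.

October 7, 1981

The first Wednesday of October 1981 is October 7.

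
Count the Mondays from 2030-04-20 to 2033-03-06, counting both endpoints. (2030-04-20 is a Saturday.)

2030-04-20 is a Saturday; the first Monday on or after it is 2030-04-22 (2 days later).
From 2030-04-22 to 2033-03-06: 253 + 365 + 366 + 65 = 1049 days (rest of 2030, 2031, 2032, to 2033-03-06 in 2033).
1049 ÷ 7 = 149 full weeks with remainder 6, so 149 more Mondays after the first → 150.

150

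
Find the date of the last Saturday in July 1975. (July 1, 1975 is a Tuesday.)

July 26, 1975

July 1975 begins on a Tuesday, so the first Saturday is July 5 (4 days later).
July 1975 has 31 days. Adding weeks: 5, 12, 19, 26 — the last one ≤ 31 is the 26th.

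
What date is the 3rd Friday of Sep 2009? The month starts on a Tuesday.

Sep 18, 2009

Sep 2009 begins on a Tuesday, so the first Friday is Sep 4 (3 days later).
The 3rd Friday is 2 weeks later: 4 + 14 = 18.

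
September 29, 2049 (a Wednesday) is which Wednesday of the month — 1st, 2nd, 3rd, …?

5th

Day 29 falls in week ⌈29/7⌉ of the month.
Days 1–7 hold the 1st Wednesday, 8–14 the 2nd, 15–21 the 3rd, 22–28 the 4th, 29–31 the 5th.
29 is in the range for the 5th.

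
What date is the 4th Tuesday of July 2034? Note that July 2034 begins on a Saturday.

July 2034 begins on a Saturday, so the first Tuesday is July 4 (3 days later).
The 4th Tuesday is 3 weeks later: 4 + 21 = 25.

2034-07-25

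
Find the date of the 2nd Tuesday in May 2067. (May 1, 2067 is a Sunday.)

May 10, 2067

May 2067 begins on a Sunday, so the first Tuesday is May 3 (2 days later).
The 2nd Tuesday is 1 weeks later: 3 + 7 = 10.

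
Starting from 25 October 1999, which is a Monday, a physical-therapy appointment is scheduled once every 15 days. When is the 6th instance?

8 January 2000

The 6th occurrence is 5 intervals after the first: 5 × 15 = 75 days after 25 October 1999.
October has 31 days — 6 days to the end of October leaves 69.
November has 30 days (39 left).
December has 31 days (8 left).
8 days into January → 8 January 2000.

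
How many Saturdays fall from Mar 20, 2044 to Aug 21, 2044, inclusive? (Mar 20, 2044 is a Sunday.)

Mar 20, 2044 is a Sunday; the first Saturday on or after it is Mar 26, 2044 (6 days later).
From Mar 26, 2044 to Aug 21, 2044: 5 + 30 + 31 + 30 + 31 + 21 = 148 days (rest of Mar, Apr, May, Jun, Jul, Aug).
148 ÷ 7 = 21 full weeks with remainder 1, so 21 more Saturdays after the first → 22.

22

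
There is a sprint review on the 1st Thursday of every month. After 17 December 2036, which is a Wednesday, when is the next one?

December 2036 starts on a Monday, so its 1st Thursday is 4 December 2036 (3 days in).
That is not after 17 December 2036, so look at January 2037.
January 2037 starts on a Thursday, so its 1st Thursday is 1 January 2037.

1 January 2037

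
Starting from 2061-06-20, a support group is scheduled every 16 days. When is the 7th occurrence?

2061-09-24

The 7th occurrence is 6 intervals after the first: 6 × 16 = 96 days after 2061-06-20.
June has 30 days — 10 days to the end of June leaves 86.
July has 31 days (55 left).
August has 31 days (24 left).
24 days into September → 2061-09-24.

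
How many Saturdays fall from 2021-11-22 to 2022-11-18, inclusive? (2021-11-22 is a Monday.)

2021-11-22 is a Monday; the first Saturday on or after it is 2021-11-27 (5 days later).
From 2021-11-27 to 2022-11-18: 34 + 322 = 356 days (rest of 2021, to 2022-11-18 in 2022).
356 ÷ 7 = 50 full weeks with remainder 6, so 50 more Saturdays after the first → 51.

51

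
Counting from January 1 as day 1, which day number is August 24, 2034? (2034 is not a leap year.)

Days in months before August: 31 + 28 + 31 + 30 + 31 + 30 + 31 = 212.
Plus 24 days into August → day 236.

236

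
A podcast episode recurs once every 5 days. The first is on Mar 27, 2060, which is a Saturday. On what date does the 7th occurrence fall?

The 7th occurrence is 6 intervals after the first: 6 × 5 = 30 days after Mar 27, 2060.
Mar has 31 days — 4 days to the end of Mar leaves 26.
26 days into Apr → Apr 26, 2060.

Apr 26, 2060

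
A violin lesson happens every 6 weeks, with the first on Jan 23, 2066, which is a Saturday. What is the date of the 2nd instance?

The 2nd occurrence is 1 interval after the first: 1 × 42 = 42 days after Jan 23, 2066.
Jan has 31 days — 8 days to the end of Jan leaves 34.
Feb has 28 days (6 left).
6 days into Mar → Mar 6, 2066.

Mar 6, 2066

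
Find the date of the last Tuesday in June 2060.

29 June 2060

The first Tuesday of June 2060 is June 1.
June 2060 has 30 days. Adding weeks: 1, 8, 15, 22, 29 — the last one ≤ 30 is the 29th.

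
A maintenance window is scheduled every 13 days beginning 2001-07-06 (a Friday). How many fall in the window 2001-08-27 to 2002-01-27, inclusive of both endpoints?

Occurrences land 13·i days after 2001-07-06 for i = 0, 1, 2, …
2001-08-27 is 52 days after the start; 52 ÷ 13 = 4 remainder 0. First occurrence in the window: #5 on 2001-08-27 (4×13 = 52 days in).
2002-01-27 is 205 days after the start; 205 ÷ 13 = 15 remainder 10. Last occurrence in the window: #16 on 2002-01-17.
Occurrences #5 through #16: 12 in total.

12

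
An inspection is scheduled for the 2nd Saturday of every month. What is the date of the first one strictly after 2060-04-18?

2060-05-08

April 2060 starts on a Thursday; its first Saturday is the 3rd, so the 2nd Saturday is the 10th — 2060-04-10.
That is not after 2060-04-18, so look at May 2060.
May 2060 starts on a Saturday; its first Saturday is the 1st, so the 2nd Saturday is the 8th — 2060-05-08.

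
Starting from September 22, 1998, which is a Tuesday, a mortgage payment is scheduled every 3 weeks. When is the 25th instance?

February 8, 2000

The 25th occurrence is 24 intervals after the first: 24 × 21 = 504 days after September 22, 1998.
September has 30 days — 8 days to the end of September leaves 496.
From end of September to end of 1998 is 92 days (404 left).
1999 has 365 days (39 left).
January has 31 days (8 left).
8 days into February → February 8, 2000.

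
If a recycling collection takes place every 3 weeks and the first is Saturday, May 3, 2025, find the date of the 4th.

Jul 5, 2025

The 4th occurrence is 3 intervals after the first: 3 × 21 = 63 days after May 3, 2025.
May has 31 days — 28 days to the end of May leaves 35.
Jun has 30 days (5 left).
5 days into Jul → Jul 5, 2025.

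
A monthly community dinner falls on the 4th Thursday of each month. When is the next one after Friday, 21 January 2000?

27 January 2000

January 2000 starts on a Saturday; its first Thursday is the 6th, so the 4th Thursday is the 27th — 27 January 2000.
27 January 2000 is after 21 January 2000, so that is the next one.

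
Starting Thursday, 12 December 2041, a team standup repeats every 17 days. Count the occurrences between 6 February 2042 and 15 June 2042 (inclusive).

Occurrences land 17·i days after 12 December 2041 for i = 0, 1, 2, …
6 February 2042 is 56 days after the start; 56 ÷ 17 = 3 remainder 5; since the remainder is 5, round up to i = 4. First occurrence in the window: #5 on 18 February 2042 (4×17 = 68 days in).
15 June 2042 is 185 days after the start; 185 ÷ 17 = 10 remainder 15. Last occurrence in the window: #11 on 31 May 2042.
Occurrences #5 through #11: 7 in total.

7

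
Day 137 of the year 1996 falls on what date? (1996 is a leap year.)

1996-05-16

January has 31 days (137 − 31 = 106 remain).
February has 29 days (106 − 29 = 77 remain).
March has 31 days (77 − 31 = 46 remain).
April has 30 days (46 − 30 = 16 remain).
16 into May → May 16.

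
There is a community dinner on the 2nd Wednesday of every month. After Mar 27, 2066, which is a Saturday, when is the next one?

Mar 2066 starts on a Monday; its first Wednesday is the 3rd, so the 2nd Wednesday is the 10th — Mar 10, 2066.
That is not after Mar 27, 2066, so look at Apr 2066.
Apr 2066 starts on a Thursday; its first Wednesday is the 7th, so the 2nd Wednesday is the 14th — Apr 14, 2066.

Apr 14, 2066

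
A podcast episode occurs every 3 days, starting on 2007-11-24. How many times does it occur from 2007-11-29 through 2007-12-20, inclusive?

7

Occurrences land 3·i days after 2007-11-24 for i = 0, 1, 2, …
2007-11-29 is 5 days after the start; 5 ÷ 3 = 1 remainder 2; since the remainder is 2, round up to i = 2. First occurrence in the window: #3 on 2007-11-30 (2×3 = 6 days in).
2007-12-20 is 26 days after the start; 26 ÷ 3 = 8 remainder 2. Last occurrence in the window: #9 on 2007-12-18.
Occurrences #3 through #9: 7 in total.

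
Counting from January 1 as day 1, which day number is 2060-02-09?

40

Days in months before February: 31 = 31.
Plus 9 days into February → day 40.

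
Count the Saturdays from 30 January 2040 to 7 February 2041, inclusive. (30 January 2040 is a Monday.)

30 January 2040 is a Monday; the first Saturday on or after it is 4 February 2040 (5 days later).
From 4 February 2040 to 7 February 2041: 331 + 38 = 369 days (rest of 2040, to 7 February 2041 in 2041).
369 ÷ 7 = 52 full weeks with remainder 5, so 52 more Saturdays after the first → 53.

53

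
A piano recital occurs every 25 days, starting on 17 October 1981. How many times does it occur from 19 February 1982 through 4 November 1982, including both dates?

11

Occurrences land 25·i days after 17 October 1981 for i = 0, 1, 2, …
19 February 1982 is 125 days after the start; 125 ÷ 25 = 5 remainder 0. First occurrence in the window: #6 on 19 February 1982 (5×25 = 125 days in).
4 November 1982 is 383 days after the start; 383 ÷ 25 = 15 remainder 8. Last occurrence in the window: #16 on 27 October 1982.
Occurrences #6 through #16: 11 in total.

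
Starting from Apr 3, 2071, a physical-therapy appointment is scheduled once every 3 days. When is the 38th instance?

The 38th occurrence is 37 intervals after the first: 37 × 3 = 111 days after Apr 3, 2071.
Apr has 30 days — 27 days to the end of Apr leaves 84.
May has 31 days (53 left).
Jun has 30 days (23 left).
23 days into Jul → Jul 23, 2071.

Jul 23, 2071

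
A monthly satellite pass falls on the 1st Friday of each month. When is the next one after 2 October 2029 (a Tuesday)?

5 October 2029

October 2029 starts on a Monday, so its 1st Friday is 5 October 2029 (4 days in).
5 October 2029 is after 2 October 2029, so that is the next one.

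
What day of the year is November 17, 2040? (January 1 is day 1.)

Days in months before November: 31 + 29 + 31 + 30 + 31 + 30 + 31 + 31 + 30 + 31 = 305.
Plus 17 days into November → day 322.

322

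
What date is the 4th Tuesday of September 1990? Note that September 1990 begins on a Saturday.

September 1990 begins on a Saturday, so the first Tuesday is September 4 (3 days later).
The 4th Tuesday is 3 weeks later: 4 + 21 = 25.

September 25, 1990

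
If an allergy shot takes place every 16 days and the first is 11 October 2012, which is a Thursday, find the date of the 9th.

16 February 2013

The 9th occurrence is 8 intervals after the first: 8 × 16 = 128 days after 11 October 2012.
October has 31 days — 20 days to the end of October leaves 108.
November has 30 days (78 left).
December has 31 days (47 left).
January has 31 days (16 left).
16 days into February → 16 February 2013.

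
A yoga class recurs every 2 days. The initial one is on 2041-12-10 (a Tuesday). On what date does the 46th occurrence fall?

The 46th occurrence is 45 intervals after the first: 45 × 2 = 90 days after 2041-12-10.
December has 31 days — 21 days to the end of December leaves 69.
January has 31 days (38 left).
February has 28 days (10 left).
10 days into March → 2042-03-10.

2042-03-10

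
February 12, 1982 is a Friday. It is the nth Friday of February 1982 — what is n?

Day 12 falls in week ⌈12/7⌉ of the month.
Days 1–7 hold the 1st Friday, 8–14 the 2nd, 15–21 the 3rd, 22–28 the 4th, 29–31 the 5th.
12 is in the range for the 2nd.

2nd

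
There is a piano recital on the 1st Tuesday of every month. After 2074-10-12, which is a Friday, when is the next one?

October 2074 starts on a Monday, so its 1st Tuesday is 2074-10-02 (1 day in).
That is not after 2074-10-12, so look at November 2074.
November 2074 starts on a Thursday, so its 1st Tuesday is 2074-11-06 (5 days in).

2074-11-06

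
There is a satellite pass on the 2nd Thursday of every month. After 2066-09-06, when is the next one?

September 2066 starts on a Wednesday; its first Thursday is the 2nd, so the 2nd Thursday is the 9th — 2066-09-09.
2066-09-09 is after 2066-09-06, so that is the next one.

2066-09-09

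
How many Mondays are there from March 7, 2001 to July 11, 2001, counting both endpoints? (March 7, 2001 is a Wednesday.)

18

March 7, 2001 is a Wednesday; the first Monday on or after it is March 12, 2001 (5 days later).
From March 12, 2001 to July 11, 2001: 19 + 30 + 31 + 30 + 11 = 121 days (rest of March, April, May, June, July).
121 ÷ 7 = 17 full weeks with remainder 2, so 17 more Mondays after the first → 18.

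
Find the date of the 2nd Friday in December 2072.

The first Friday of December 2072 is December 2.
The 2nd Friday is 1 weeks later: 2 + 7 = 9.

9 December 2072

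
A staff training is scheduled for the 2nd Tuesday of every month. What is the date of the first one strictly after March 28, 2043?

March 2043 starts on a Sunday; its first Tuesday is the 3rd, so the 2nd Tuesday is the 10th — March 10, 2043.
That is not after March 28, 2043, so look at April 2043.
April 2043 starts on a Wednesday; its first Tuesday is the 7th, so the 2nd Tuesday is the 14th — April 14, 2043.

April 14, 2043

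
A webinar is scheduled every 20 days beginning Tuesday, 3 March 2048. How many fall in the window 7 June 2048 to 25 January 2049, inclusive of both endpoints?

12

Occurrences land 20·i days after 3 March 2048 for i = 0, 1, 2, …
7 June 2048 is 96 days after the start; 96 ÷ 20 = 4 remainder 16; since the remainder is 16, round up to i = 5. First occurrence in the window: #6 on 11 June 2048 (5×20 = 100 days in).
25 January 2049 is 328 days after the start; 328 ÷ 20 = 16 remainder 8. Last occurrence in the window: #17 on 17 January 2049.
Occurrences #6 through #17: 12 in total.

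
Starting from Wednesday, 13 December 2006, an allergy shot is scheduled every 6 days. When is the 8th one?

24 January 2007

The 8th occurrence is 7 intervals after the first: 7 × 6 = 42 days after 13 December 2006.
December has 31 days — 18 days to the end of December leaves 24.
24 days into January → 24 January 2007.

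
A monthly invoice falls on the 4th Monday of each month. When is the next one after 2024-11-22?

November 2024 starts on a Friday; its first Monday is the 4th, so the 4th Monday is the 25th — 2024-11-25.
2024-11-25 is after 2024-11-22, so that is the next one.

2024-11-25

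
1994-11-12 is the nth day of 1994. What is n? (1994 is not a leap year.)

Days in months before November: 31 + 28 + 31 + 30 + 31 + 30 + 31 + 31 + 30 + 31 = 304.
Plus 12 days into November → day 316.

316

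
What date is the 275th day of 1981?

1981-10-02

January has 31 days (275 − 31 = 244 remain).
February has 28 days (244 − 28 = 216 remain).
March has 31 days (216 − 31 = 185 remain).
April has 30 days (185 − 30 = 155 remain).
May has 31 days (155 − 31 = 124 remain).
June has 30 days (124 − 30 = 94 remain).
July has 31 days (94 − 31 = 63 remain).
August has 31 days (63 − 31 = 32 remain).
September has 30 days (32 − 30 = 2 remain).
2 into October → October 2.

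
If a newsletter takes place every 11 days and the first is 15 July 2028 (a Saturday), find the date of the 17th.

The 17th occurrence is 16 intervals after the first: 16 × 11 = 176 days after 15 July 2028.
July has 31 days — 16 days to the end of July leaves 160.
August has 31 days (129 left).
September has 30 days (99 left).
October has 31 days (68 left).
November has 30 days (38 left).
December has 31 days (7 left).
7 days into January → 7 January 2029.

7 January 2029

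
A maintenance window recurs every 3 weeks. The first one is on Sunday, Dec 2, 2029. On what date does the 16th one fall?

Oct 13, 2030

The 16th occurrence is 15 intervals after the first: 15 × 21 = 315 days after Dec 2, 2029.
Dec has 31 days — 29 days to the end of Dec leaves 286.
Jan has 31 days (255 left).
Feb has 28 days (227 left).
Mar has 31 days (196 left).
Apr has 30 days (166 left).
May has 31 days (135 left).
Jun has 30 days (105 left).
Jul has 31 days (74 left).
Aug has 31 days (43 left).
Sep has 30 days (13 left).
13 days into Oct → Oct 13, 2030.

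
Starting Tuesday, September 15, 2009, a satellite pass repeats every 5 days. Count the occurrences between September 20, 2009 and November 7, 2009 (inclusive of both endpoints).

10

Occurrences land 5·i days after September 15, 2009 for i = 0, 1, 2, …
September 20, 2009 is 5 days after the start; 5 ÷ 5 = 1 remainder 0. First occurrence in the window: #2 on September 20, 2009 (1×5 = 5 days in).
November 7, 2009 is 53 days after the start; 53 ÷ 5 = 10 remainder 3. Last occurrence in the window: #11 on November 4, 2009.
Occurrences #2 through #11: 10 in total.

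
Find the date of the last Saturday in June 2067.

June 2067 begins on a Wednesday, so the first Saturday is June 4 (3 days later).
June 2067 has 30 days. Adding weeks: 4, 11, 18, 25 — the last one ≤ 30 is the 25th.

2067-06-25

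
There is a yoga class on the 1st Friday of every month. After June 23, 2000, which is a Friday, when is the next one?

July 7, 2000

June 2000 starts on a Thursday, so its 1st Friday is June 2, 2000 (1 day in).
That is not after June 23, 2000, so look at July 2000.
July 2000 starts on a Saturday, so its 1st Friday is July 7, 2000 (6 days in).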